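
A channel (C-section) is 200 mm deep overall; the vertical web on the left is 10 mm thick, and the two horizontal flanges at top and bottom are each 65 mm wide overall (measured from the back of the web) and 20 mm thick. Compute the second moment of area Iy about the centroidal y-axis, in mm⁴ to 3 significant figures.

Treat the section as a set of non-overlapping primitives; coordinates are from the bounding-box lower-left.
Web: 10 × 200, A = 2 000 mm², x = 5 mm, Ī = 16 667 mm⁴.
Top flange (beyond web): 55 × 20, A = 1 100 mm², x = 37.5 mm, Ī = 277 292 mm⁴.
Bottom flange (beyond web): 55 × 20, A = 1 100 mm², x = 37.5 mm, Ī = 277 292 mm⁴.
Centroid: x̄ = ΣA·x / ΣA = 22.024 mm.
Transfer each piece to the centroidal y-axis using Ī + A·d² with d = x − 22.024:
  web: d = -17.024 mm → contributes +596 287 mm⁴
  top flange (beyond web): d = 15.476 mm → contributes +540 755 mm⁴
  bottom flange (beyond web): d = 15.476 mm → contributes +540 755 mm⁴
Total I = 1 677 798 mm⁴.

Iy ≈ 1.68 × 10⁶ mm⁴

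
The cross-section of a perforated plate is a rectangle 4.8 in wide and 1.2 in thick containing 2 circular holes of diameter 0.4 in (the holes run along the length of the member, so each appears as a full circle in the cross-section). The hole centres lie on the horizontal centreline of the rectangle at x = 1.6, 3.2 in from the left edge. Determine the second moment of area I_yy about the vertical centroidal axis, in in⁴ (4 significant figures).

Decompose the section into non-overlapping parts with the origin at the bottom-left of its bounding rectangle.
Plate: 4.8 × 1.2, A = 5.76 in², x = 2.4 in, Ī = 11.0592 in⁴.
Hole 1 (subtracted): ⌀0.4, A = 0.125664 in², x = 1.6 in, Ī = 0.00125664 in⁴.
Hole 2 (subtracted): ⌀0.4, A = 0.125664 in², x = 3.2 in, Ī = 0.00125664 in⁴.
By symmetry the centroid is at mid-width, x̄ = 2.4 in.
Transfer each piece to the vertical centroidal axis using Ī + A·d² with d = x − 2.4:
  plate: d = 0 in → contributes +11.0592 in⁴
  hole 1: d = -0.8 in → contributes −0.0816814 in⁴
  hole 2: d = 0.8 in → contributes −0.0816814 in⁴
Total I = 10.8958 in⁴.

I_yy ≈ 10.90 in⁴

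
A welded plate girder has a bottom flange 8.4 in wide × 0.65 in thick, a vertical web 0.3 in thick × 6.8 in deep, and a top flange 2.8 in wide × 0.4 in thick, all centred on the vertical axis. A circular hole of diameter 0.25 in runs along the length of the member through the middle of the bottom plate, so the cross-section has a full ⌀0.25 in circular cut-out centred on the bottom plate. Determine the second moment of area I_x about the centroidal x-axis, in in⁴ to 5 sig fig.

I_x ≈ 67.331 in⁴

Split into non-overlapping primitives; take the origin at the lower-left of the bounding box.
Bottom plate: 8.4 × 0.65, A = 5.46 in², y = 0.325 in, Ī = 0.1922375 in⁴.
Web plate: 0.3 × 6.8, A = 2.04 in², y = 4.05 in, Ī = 7.8608 in⁴.
Top plate: 2.8 × 0.4, A = 1.12 in², y = 7.65 in, Ī = 0.01493333 in⁴.
Hole (subtracted): ⌀0.25, A = 0.04908739 in², y = 0.325 in, Ī = 0.0001917476 in⁴.
Centroid: ȳ = ΣA·y / ΣA = 2.168794 in.
Transfer each piece to the centroidal x-axis using Ī + A·d² with d = y − 2.168794:
  bottom plate: d = -1.843794 in → contributes +18.75393 in⁴
  web plate: d = 1.881206 in → contributes +15.08023 in⁴
  top plate: d = 5.481206 in → contributes +33.66378 in⁴
  hole: d = -1.843794 in → contributes −0.1670681 in⁴
Total I = 67.33087 in⁴.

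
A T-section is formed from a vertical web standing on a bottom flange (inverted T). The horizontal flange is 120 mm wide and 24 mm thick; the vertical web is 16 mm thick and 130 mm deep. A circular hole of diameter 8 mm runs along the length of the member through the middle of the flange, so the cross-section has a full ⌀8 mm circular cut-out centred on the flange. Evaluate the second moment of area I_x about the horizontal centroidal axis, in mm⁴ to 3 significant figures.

I_x ≈ 1.02 × 10⁷ mm⁴

Break the section into simple shapes (no overlaps), measuring from the bottom-left corner of the bounding box.
Flange: 120 × 24, A = 2 880 mm², y = 12 mm, Ī = 138 240 mm⁴.
Web: 16 × 130, A = 2 080 mm², y = 89 mm, Ī = 2 929 333 mm⁴.
Hole (subtracted): ⌀8, A = 50.265 mm², y = 12 mm, Ī = 201.06 mm⁴.
Centroid: ȳ = ΣA·y / ΣA = 44.621 mm.
Transfer each piece to the horizontal centroidal axis using Ī + A·d² with d = y − 44.621:
  flange: d = -32.621 mm → contributes +3 202 916 mm⁴
  web: d = 44.379 mm → contributes +7 025 901 mm⁴
  hole: d = -32.621 mm → contributes −53 690 mm⁴
Total I = 10 175 128 mm⁴.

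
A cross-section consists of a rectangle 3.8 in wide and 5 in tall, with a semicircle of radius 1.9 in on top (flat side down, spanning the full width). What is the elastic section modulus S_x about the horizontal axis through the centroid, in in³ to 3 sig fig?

S_x ≈ 24.4 in³

Break the section into simple shapes (no overlaps), measuring from the bottom-left corner of the bounding box.
Rectangular body: 3.8 × 5, A = 19 in², y = 2.5 in, Ī = 39.583 in⁴.
Semicircular cap: semicircle r = 1.9, A = 5.6706 in², y = 5.8064 in, Ī = 1.4304 in⁴.
Centroid: ȳ = ΣA·y / ΣA = 3.26 in.
Transfer each piece to the horizontal axis through the centroid using Ī + A·d² with d = y − 3.26:
  rectangular body: d = -0.75998 in → contributes +50.557 in⁴
  semicircular cap: d = 2.5464 in → contributes +38.199 in⁴
Total I = 88.757 in⁴.
Extreme fibre distance c = 3.64 in; S = I/c = 24.384 in³.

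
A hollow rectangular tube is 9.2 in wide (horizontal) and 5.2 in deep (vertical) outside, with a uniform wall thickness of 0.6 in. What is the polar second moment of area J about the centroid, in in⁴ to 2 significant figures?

Break the section into simple shapes (no overlaps), measuring from the bottom-left corner of the bounding box.
Outer rectangle: 9.2 × 5.2, A = 47.84 in², y = 2.6 in, Ī = 107.8 in⁴.
Inner void (subtracted): 8 × 4, A = 32 in², y = 2.6 in, Ī = 42.67 in⁴.
By symmetry the centroid is at mid-height, ȳ = 2.6 in.
All pieces are centred on the centroidal x-axis, so I = ΣĪ (holes subtracted) = 65.13 in⁴.
Repeating about the centroidal y-axis gives I_y = 166.8 in⁴.
Polar second moment: J = I_x + I_y = 231.9 in⁴.

J ≈ 230 in⁴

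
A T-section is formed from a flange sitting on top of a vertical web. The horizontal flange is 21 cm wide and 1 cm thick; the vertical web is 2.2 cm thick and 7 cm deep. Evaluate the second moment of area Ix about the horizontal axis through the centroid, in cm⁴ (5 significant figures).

Ix ≈ 206.79 cm⁴

Break the section into simple shapes (no overlaps), measuring from the bottom-left corner of the bounding box.
Flange: 21 × 1, A = 21 cm², y = 7.5 cm, Ī = 1.75 cm⁴.
Web: 2.2 × 7, A = 15.4 cm², y = 3.5 cm, Ī = 62.88333 cm⁴.
Centroid: ȳ = ΣA·y / ΣA = 5.807692 cm.
Transfer each piece to the horizontal axis through the centroid using Ī + A·d² with d = y − 5.807692:
  flange: d = 1.692308 cm → contributes +61.89201 cm⁴
  web: d = -2.307692 cm → contributes +144.8952 cm⁴
Total I = 206.7872 cm⁴.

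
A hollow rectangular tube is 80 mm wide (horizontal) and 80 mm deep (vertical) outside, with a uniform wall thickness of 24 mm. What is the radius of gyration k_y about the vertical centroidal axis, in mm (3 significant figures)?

Treat the section as a set of non-overlapping primitives; coordinates are from the bounding-box lower-left.
Outer rectangle: 80 × 80, A = 6 400 mm², x = 40 mm, Ī = 3 413 333 mm⁴.
Inner void (subtracted): 32 × 32, A = 1 024 mm², x = 40 mm, Ī = 87 381 mm⁴.
By symmetry the centroid is at mid-width, x̄ = 40 mm.
All pieces are centred on the vertical centroidal axis, so I = ΣĪ (holes subtracted) = 3 325 952 mm⁴.
Radius of gyration: k = √(I/A) = √(3 325 952 / 5 376) = 24.873 mm.

k_y ≈ 24.9 mm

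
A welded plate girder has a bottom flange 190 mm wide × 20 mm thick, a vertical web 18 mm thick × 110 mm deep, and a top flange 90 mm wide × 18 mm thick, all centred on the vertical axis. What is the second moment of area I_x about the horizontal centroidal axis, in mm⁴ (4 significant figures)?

Treat the section as a set of non-overlapping primitives; coordinates are from the bounding-box lower-left.
Bottom plate: 190 × 20, A = 3 800 mm², y = 10 mm, Ī = 126 667 mm⁴.
Web plate: 18 × 110, A = 1 980 mm², y = 75 mm, Ī = 1 996 500 mm⁴.
Top plate: 90 × 18, A = 1 620 mm², y = 139 mm, Ī = 43 740 mm⁴.
Centroid: ȳ = ΣA·y / ΣA = 55.6324 mm.
Transfer each piece to the horizontal centroidal axis using Ī + A·d² with d = y − 55.6324:
  bottom plate: d = -45.6324 mm → contributes +8 039 478 mm⁴
  web plate: d = 19.3676 mm → contributes +2 739 203 mm⁴
  top plate: d = 83.3676 mm → contributes +11 302 985 mm⁴
Total I = 22 081 667 mm⁴.

I_x ≈ 2.208 × 10⁷ mm⁴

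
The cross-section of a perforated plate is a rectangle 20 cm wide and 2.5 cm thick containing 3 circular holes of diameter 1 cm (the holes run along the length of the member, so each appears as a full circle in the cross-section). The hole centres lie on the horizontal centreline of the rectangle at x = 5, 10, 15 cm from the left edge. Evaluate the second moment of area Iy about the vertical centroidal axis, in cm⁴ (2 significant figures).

Break the section into simple shapes (no overlaps), measuring from the bottom-left corner of the bounding box.
Plate: 20 × 2.5, A = 50 cm², x = 10 cm, Ī = 1 667 cm⁴.
Hole 1 (subtracted): ⌀1, A = 0.7854 cm², x = 5 cm, Ī = 0.04909 cm⁴.
Hole 2 (subtracted): ⌀1, A = 0.7854 cm², x = 10 cm, Ī = 0.04909 cm⁴.
Hole 3 (subtracted): ⌀1, A = 0.7854 cm², x = 15 cm, Ī = 0.04909 cm⁴.
By symmetry the centroid is at mid-width, x̄ = 10 cm.
Transfer each piece to the vertical centroidal axis using Ī + A·d² with d = x − 10:
  plate: d = 0 cm → contributes +1 667 cm⁴
  hole 1: d = -5 cm → contributes −19.68 cm⁴
  hole 2: d = 0 cm → contributes −0.04909 cm⁴
  hole 3: d = 5 cm → contributes −19.68 cm⁴
Total I = 1 627 cm⁴.

Iy ≈ 1600 cm⁴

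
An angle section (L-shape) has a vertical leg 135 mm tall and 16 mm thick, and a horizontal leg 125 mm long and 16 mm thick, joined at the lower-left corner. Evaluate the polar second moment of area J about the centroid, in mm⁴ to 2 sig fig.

J ≈ 1.2 × 10⁷ mm⁴

Decompose the section into non-overlapping parts with the origin at the bottom-left of its bounding rectangle.
Vertical leg: 16 × 135, A = 2 160 mm², y = 67.5 mm, Ī = 3 280 500 mm⁴.
Horizontal leg (remainder): 109 × 16, A = 1 744 mm², y = 8 mm, Ī = 37 205 mm⁴.
Centroid: ȳ = ΣA·y / ΣA = 40.92 mm.
Transfer each piece to the centroidal x-axis using Ī + A·d² with d = y − 40.92:
  vertical leg: d = 26.58 mm → contributes +4 806 523 mm⁴
  horizontal leg (remainder): d = -32.92 mm → contributes +1 927 234 mm⁴
Total I = 6 733 756 mm⁴.
For the y-axis: x̄ = 35.92 mm.
Repeating about the centroidal y-axis gives I_y = 5 541 996 mm⁴.
Polar second moment: J = I_x + I_y = 12 275 753 mm⁴.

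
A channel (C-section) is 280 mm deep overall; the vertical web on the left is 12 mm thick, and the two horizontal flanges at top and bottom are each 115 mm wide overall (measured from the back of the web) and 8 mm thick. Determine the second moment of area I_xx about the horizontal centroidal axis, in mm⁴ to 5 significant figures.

I_xx ≈ 5.2442 × 10⁷ mm⁴

Split into non-overlapping primitives; take the origin at the lower-left of the bounding box.
Web: 12 × 280, A = 3 360 mm², y = 140 mm, Ī = 21 952 000 mm⁴.
Top flange (beyond web): 103 × 8, A = 824 mm², y = 276 mm, Ī = 4394.667 mm⁴.
Bottom flange (beyond web): 103 × 8, A = 824 mm², y = 4 mm, Ī = 4394.667 mm⁴.
By symmetry the centroid is at mid-height, ȳ = 140 mm.
Transfer each piece to the horizontal centroidal axis using Ī + A·d² with d = y − 140:
  web: d = 0 mm → contributes +21 952 000 mm⁴
  top flange (beyond web): d = 136 mm → contributes +15 245 099 mm⁴
  bottom flange (beyond web): d = -136 mm → contributes +15 245 099 mm⁴
Total I = 52 442 197 mm⁴.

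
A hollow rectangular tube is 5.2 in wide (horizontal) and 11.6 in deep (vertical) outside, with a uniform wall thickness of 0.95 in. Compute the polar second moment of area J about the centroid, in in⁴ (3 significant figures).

J ≈ 532 in⁴

Treat the section as a set of non-overlapping primitives; coordinates are from the bounding-box lower-left.
Outer rectangle: 5.2 × 11.6, A = 60.32 in², y = 5.8 in, Ī = 676.39 in⁴.
Inner void (subtracted): 3.3 × 9.7, A = 32.01 in², y = 5.8 in, Ī = 250.99 in⁴.
By symmetry the centroid is at mid-height, ȳ = 5.8 in.
All pieces are centred on the centroidal x-axis, so I = ΣĪ (holes subtracted) = 425.4 in⁴.
Repeating about the centroidal y-axis gives I_y = 106.87 in⁴.
Polar second moment: J = I_x + I_y = 532.28 in⁴.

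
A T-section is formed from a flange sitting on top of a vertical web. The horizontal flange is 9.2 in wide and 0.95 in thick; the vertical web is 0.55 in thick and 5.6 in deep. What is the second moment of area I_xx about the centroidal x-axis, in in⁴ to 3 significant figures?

I_xx ≈ 33.1 in⁴

Decompose the section into non-overlapping parts with the origin at the bottom-left of its bounding rectangle.
Flange: 9.2 × 0.95, A = 8.74 in², y = 6.075 in, Ī = 0.65732 in⁴.
Web: 0.55 × 5.6, A = 3.08 in², y = 2.8 in, Ī = 8.0491 in⁴.
Centroid: ȳ = ΣA·y / ΣA = 5.2216 in.
Transfer each piece to the centroidal x-axis using Ī + A·d² with d = y − 5.2216:
  flange: d = 0.85338 in → contributes +7.0224 in⁴
  web: d = -2.4216 in → contributes +26.111 in⁴
Total I = 33.133 in⁴.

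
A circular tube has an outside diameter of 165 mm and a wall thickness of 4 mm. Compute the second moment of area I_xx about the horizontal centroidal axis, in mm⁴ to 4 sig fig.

Decompose the section into non-overlapping parts with the origin at the bottom-left of its bounding rectangle.
Outer circle: ⌀165, A = 21382.5 mm², y = 82.5 mm, Ī = 36 383 601 mm⁴.
Bore (subtracted): ⌀157, A = 19359.3 mm², y = 82.5 mm, Ī = 29 824 180 mm⁴.
By symmetry the centroid is at mid-height, ȳ = 82.5 mm.
All pieces are centred on the horizontal centroidal axis, so I = ΣĪ (holes subtracted) = 6 559 421 mm⁴.

I_xx ≈ 6.559 × 10⁶ mm⁴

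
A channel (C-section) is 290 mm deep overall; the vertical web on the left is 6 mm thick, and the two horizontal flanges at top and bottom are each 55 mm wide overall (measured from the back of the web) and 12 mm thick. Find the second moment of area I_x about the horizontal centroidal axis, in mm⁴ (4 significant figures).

Treat the section as a set of non-overlapping primitives; coordinates are from the bounding-box lower-left.
Web: 6 × 290, A = 1 740 mm², y = 145 mm, Ī = 12 194 500 mm⁴.
Top flange (beyond web): 49 × 12, A = 588 mm², y = 284 mm, Ī = 7 056 mm⁴.
Bottom flange (beyond web): 49 × 12, A = 588 mm², y = 6 mm, Ī = 7 056 mm⁴.
By symmetry the centroid is at mid-height, ȳ = 145 mm.
Transfer each piece to the horizontal centroidal axis using Ī + A·d² with d = y − 145:
  web: d = 0 mm → contributes +12 194 500 mm⁴
  top flange (beyond web): d = 139 mm → contributes +11 367 804 mm⁴
  bottom flange (beyond web): d = -139 mm → contributes +11 367 804 mm⁴
Total I = 34 930 108 mm⁴.

I_x ≈ 3.493 × 10⁷ mm⁴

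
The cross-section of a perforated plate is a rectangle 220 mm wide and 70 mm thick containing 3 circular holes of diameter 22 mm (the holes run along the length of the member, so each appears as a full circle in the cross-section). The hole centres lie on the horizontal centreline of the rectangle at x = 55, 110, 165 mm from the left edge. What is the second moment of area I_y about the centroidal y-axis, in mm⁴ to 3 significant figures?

I_y ≈ 5.98 × 10⁷ mm⁴

Break the section into simple shapes (no overlaps), measuring from the bottom-left corner of the bounding box.
Plate: 220 × 70, A = 15 400 mm², x = 110 mm, Ī = 62 113 333 mm⁴.
Hole 1 (subtracted): ⌀22, A = 380.13 mm², x = 55 mm, Ī = 11 499 mm⁴.
Hole 2 (subtracted): ⌀22, A = 380.13 mm², x = 110 mm, Ī = 11 499 mm⁴.
Hole 3 (subtracted): ⌀22, A = 380.13 mm², x = 165 mm, Ī = 11 499 mm⁴.
By symmetry the centroid is at mid-width, x̄ = 110 mm.
Transfer each piece to the centroidal y-axis using Ī + A·d² with d = x − 110:
  plate: d = 0 mm → contributes +62 113 333 mm⁴
  hole 1: d = -55 mm → contributes −1 161 400 mm⁴
  hole 2: d = 0 mm → contributes −11 499 mm⁴
  hole 3: d = 55 mm → contributes −1 161 400 mm⁴
Total I = 59 779 033 mm⁴.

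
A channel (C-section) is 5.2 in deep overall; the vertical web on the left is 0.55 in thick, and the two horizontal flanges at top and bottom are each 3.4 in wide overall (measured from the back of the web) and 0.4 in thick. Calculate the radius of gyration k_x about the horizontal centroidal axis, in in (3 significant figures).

k_x ≈ 1.95 in

Break the section into simple shapes (no overlaps), measuring from the bottom-left corner of the bounding box.
Web: 0.55 × 5.2, A = 2.86 in², y = 2.6 in, Ī = 6.4445 in⁴.
Top flange (beyond web): 2.85 × 0.4, A = 1.14 in², y = 5 in, Ī = 0.0152 in⁴.
Bottom flange (beyond web): 2.85 × 0.4, A = 1.14 in², y = 0.2 in, Ī = 0.0152 in⁴.
By symmetry the centroid is at mid-height, ȳ = 2.6 in.
Transfer each piece to the horizontal centroidal axis using Ī + A·d² with d = y − 2.6:
  web: d = 0 in → contributes +6.4445 in⁴
  top flange (beyond web): d = 2.4 in → contributes +6.5816 in⁴
  bottom flange (beyond web): d = -2.4 in → contributes +6.5816 in⁴
Total I = 19.608 in⁴.
Radius of gyration: k = √(I/A) = √(19.608 / 5.14) = 1.9531 in.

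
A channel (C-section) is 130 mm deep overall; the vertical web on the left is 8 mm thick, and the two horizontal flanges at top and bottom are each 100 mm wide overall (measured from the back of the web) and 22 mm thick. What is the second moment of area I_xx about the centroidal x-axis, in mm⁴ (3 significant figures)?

I_xx ≈ 1.34 × 10⁷ mm⁴

Break the section into simple shapes (no overlaps), measuring from the bottom-left corner of the bounding box.
Web: 8 × 130, A = 1 040 mm², y = 65 mm, Ī = 1 464 667 mm⁴.
Top flange (beyond web): 92 × 22, A = 2 024 mm², y = 119 mm, Ī = 81 635 mm⁴.
Bottom flange (beyond web): 92 × 22, A = 2 024 mm², y = 11 mm, Ī = 81 635 mm⁴.
By symmetry the centroid is at mid-height, ȳ = 65 mm.
Transfer each piece to the centroidal x-axis using Ī + A·d² with d = y − 65:
  web: d = 0 mm → contributes +1 464 667 mm⁴
  top flange (beyond web): d = 54 mm → contributes +5 983 619 mm⁴
  bottom flange (beyond web): d = -54 mm → contributes +5 983 619 mm⁴
Total I = 13 431 904 mm⁴.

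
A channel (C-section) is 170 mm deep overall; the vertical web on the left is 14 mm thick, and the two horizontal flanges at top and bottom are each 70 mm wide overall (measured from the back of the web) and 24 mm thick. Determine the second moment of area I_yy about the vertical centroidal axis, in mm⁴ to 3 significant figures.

Decompose the section into non-overlapping parts with the origin at the bottom-left of its bounding rectangle.
Web: 14 × 170, A = 2 380 mm², x = 7 mm, Ī = 38 873 mm⁴.
Top flange (beyond web): 56 × 24, A = 1 344 mm², x = 42 mm, Ī = 351 232 mm⁴.
Bottom flange (beyond web): 56 × 24, A = 1 344 mm², x = 42 mm, Ī = 351 232 mm⁴.
Centroid: x̄ = ΣA·x / ΣA = 25.564 mm.
Transfer each piece to the vertical centroidal axis using Ī + A·d² with d = x − 25.564:
  web: d = -18.564 mm → contributes +859 033 mm⁴
  top flange (beyond web): d = 16.436 mm → contributes +714 323 mm⁴
  bottom flange (beyond web): d = 16.436 mm → contributes +714 323 mm⁴
Total I = 2 287 680 mm⁴.

I_yy ≈ 2.29 × 10⁶ mm⁴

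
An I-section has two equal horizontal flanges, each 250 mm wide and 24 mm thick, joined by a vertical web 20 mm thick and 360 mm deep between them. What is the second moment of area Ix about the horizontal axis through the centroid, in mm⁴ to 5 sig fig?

Split into non-overlapping primitives; take the origin at the lower-left of the bounding box.
Bottom flange: 250 × 24, A = 6 000 mm², y = 12 mm, Ī = 288 000 mm⁴.
Web: 20 × 360, A = 7 200 mm², y = 204 mm, Ī = 77 760 000 mm⁴.
Top flange: 250 × 24, A = 6 000 mm², y = 396 mm, Ī = 288 000 mm⁴.
By symmetry the centroid is at mid-height, ȳ = 204 mm.
Transfer each piece to the horizontal axis through the centroid using Ī + A·d² with d = y − 204:
  bottom flange: d = -192 mm → contributes +221 472 000 mm⁴
  web: d = 0 mm → contributes +77 760 000 mm⁴
  top flange: d = 192 mm → contributes +221 472 000 mm⁴
Total I = 520 704 000 mm⁴.

Ix ≈ 5.2070 × 10⁸ mm⁴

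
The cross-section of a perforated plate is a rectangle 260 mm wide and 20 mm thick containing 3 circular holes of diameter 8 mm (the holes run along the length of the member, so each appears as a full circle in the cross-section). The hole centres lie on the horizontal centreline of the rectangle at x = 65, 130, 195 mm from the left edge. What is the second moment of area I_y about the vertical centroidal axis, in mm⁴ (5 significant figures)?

Decompose the section into non-overlapping parts with the origin at the bottom-left of its bounding rectangle.
Plate: 260 × 20, A = 5 200 mm², x = 130 mm, Ī = 29 293 333 mm⁴.
Hole 1 (subtracted): ⌀8, A = 50.26548 mm², x = 65 mm, Ī = 201.0619 mm⁴.
Hole 2 (subtracted): ⌀8, A = 50.26548 mm², x = 130 mm, Ī = 201.0619 mm⁴.
Hole 3 (subtracted): ⌀8, A = 50.26548 mm², x = 195 mm, Ī = 201.0619 mm⁴.
By symmetry the centroid is at mid-width, x̄ = 130 mm.
Transfer each piece to the vertical centroidal axis using Ī + A·d² with d = x − 130:
  plate: d = 0 mm → contributes +29 293 333 mm⁴
  hole 1: d = -65 mm → contributes −212572.7 mm⁴
  hole 2: d = 0 mm → contributes −201.0619 mm⁴
  hole 3: d = 65 mm → contributes −212572.7 mm⁴
Total I = 28 867 987 mm⁴.

I_y ≈ 2.8868 × 10⁷ mm⁴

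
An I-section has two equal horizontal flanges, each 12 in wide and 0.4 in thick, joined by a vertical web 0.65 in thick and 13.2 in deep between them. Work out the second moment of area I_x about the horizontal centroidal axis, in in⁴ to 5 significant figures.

I_x ≈ 568.61 in⁴

Treat the section as a set of non-overlapping primitives; coordinates are from the bounding-box lower-left.
Bottom flange: 12 × 0.4, A = 4.8 in², y = 0.2 in, Ī = 0.064 in⁴.
Web: 0.65 × 13.2, A = 8.58 in², y = 7 in, Ī = 124.5816 in⁴.
Top flange: 12 × 0.4, A = 4.8 in², y = 13.8 in, Ī = 0.064 in⁴.
By symmetry the centroid is at mid-height, ȳ = 7 in.
Transfer each piece to the horizontal centroidal axis using Ī + A·d² with d = y − 7:
  bottom flange: d = -6.8 in → contributes +222.016 in⁴
  web: d = 0 in → contributes +124.5816 in⁴
  top flange: d = 6.8 in → contributes +222.016 in⁴
Total I = 568.6136 in⁴.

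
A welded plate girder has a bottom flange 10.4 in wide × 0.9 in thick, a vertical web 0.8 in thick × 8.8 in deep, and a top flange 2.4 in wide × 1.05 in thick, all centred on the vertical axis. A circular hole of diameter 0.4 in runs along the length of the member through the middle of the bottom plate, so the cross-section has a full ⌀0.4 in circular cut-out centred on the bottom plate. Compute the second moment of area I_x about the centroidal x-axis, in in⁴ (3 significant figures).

Split into non-overlapping primitives; take the origin at the lower-left of the bounding box.
Bottom plate: 10.4 × 0.9, A = 9.36 in², y = 0.45 in, Ī = 0.6318 in⁴.
Web plate: 0.8 × 8.8, A = 7.04 in², y = 5.3 in, Ī = 45.431 in⁴.
Top plate: 2.4 × 1.05, A = 2.52 in², y = 10.225 in, Ī = 0.23153 in⁴.
Hole (subtracted): ⌀0.4, A = 0.12566 in², y = 0.45 in, Ī = 0.0012566 in⁴.
Centroid: ȳ = ΣA·y / ΣA = 3.5774 in.
Transfer each piece to the centroidal x-axis using Ī + A·d² with d = y − 3.5774:
  bottom plate: d = -3.1274 in → contributes +92.177 in⁴
  web plate: d = 1.7226 in → contributes +66.322 in⁴
  top plate: d = 6.6476 in → contributes +111.59 in⁴
  hole: d = -3.1274 in → contributes −1.2303 in⁴
Total I = 268.86 in⁴.

I_x ≈ 269 in⁴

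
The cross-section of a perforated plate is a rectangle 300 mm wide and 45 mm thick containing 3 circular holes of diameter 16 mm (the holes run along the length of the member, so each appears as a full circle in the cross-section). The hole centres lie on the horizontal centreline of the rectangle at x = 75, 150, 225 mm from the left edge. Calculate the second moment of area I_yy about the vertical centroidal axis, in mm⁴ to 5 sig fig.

I_yy ≈ 9.8978 × 10⁷ mm⁴

Split into non-overlapping primitives; take the origin at the lower-left of the bounding box.
Plate: 300 × 45, A = 13 500 mm², x = 150 mm, Ī = 101 250 000 mm⁴.
Hole 1 (subtracted): ⌀16, A = 201.0619 mm², x = 75 mm, Ī = 3216.991 mm⁴.
Hole 2 (subtracted): ⌀16, A = 201.0619 mm², x = 150 mm, Ī = 3216.991 mm⁴.
Hole 3 (subtracted): ⌀16, A = 201.0619 mm², x = 225 mm, Ī = 3216.991 mm⁴.
By symmetry the centroid is at mid-width, x̄ = 150 mm.
Transfer each piece to the vertical centroidal axis using Ī + A·d² with d = x − 150:
  plate: d = 0 mm → contributes +101 250 000 mm⁴
  hole 1: d = -75 mm → contributes −1 134 190 mm⁴
  hole 2: d = 0 mm → contributes −3216.991 mm⁴
  hole 3: d = 75 mm → contributes −1 134 190 mm⁴
Total I = 98 978 402 mm⁴.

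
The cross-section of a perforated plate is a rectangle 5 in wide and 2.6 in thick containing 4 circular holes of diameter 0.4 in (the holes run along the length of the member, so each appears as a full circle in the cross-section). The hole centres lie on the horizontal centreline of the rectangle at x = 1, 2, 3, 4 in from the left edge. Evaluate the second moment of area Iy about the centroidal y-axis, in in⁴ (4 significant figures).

Iy ≈ 26.45 in⁴

Decompose the section into non-overlapping parts with the origin at the bottom-left of its bounding rectangle.
Plate: 5 × 2.6, A = 13 in², x = 2.5 in, Ī = 27.0833 in⁴.
Hole 1 (subtracted): ⌀0.4, A = 0.125664 in², x = 1 in, Ī = 0.00125664 in⁴.
Hole 2 (subtracted): ⌀0.4, A = 0.125664 in², x = 2 in, Ī = 0.00125664 in⁴.
Hole 3 (subtracted): ⌀0.4, A = 0.125664 in², x = 3 in, Ī = 0.00125664 in⁴.
Hole 4 (subtracted): ⌀0.4, A = 0.125664 in², x = 4 in, Ī = 0.00125664 in⁴.
By symmetry the centroid is at mid-width, x̄ = 2.5 in.
Transfer each piece to the centroidal y-axis using Ī + A·d² with d = x − 2.5:
  plate: d = 0 in → contributes +27.0833 in⁴
  hole 1: d = -1.5 in → contributes −0.284 in⁴
  hole 2: d = -0.5 in → contributes −0.0326726 in⁴
  hole 3: d = 0.5 in → contributes −0.0326726 in⁴
  hole 4: d = 1.5 in → contributes −0.284 in⁴
Total I = 26.45 in⁴.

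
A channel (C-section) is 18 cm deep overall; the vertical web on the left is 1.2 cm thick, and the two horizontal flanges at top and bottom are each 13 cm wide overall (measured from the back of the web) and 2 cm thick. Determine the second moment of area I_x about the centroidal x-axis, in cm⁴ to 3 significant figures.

I_x ≈ 3620 cm⁴

Split into non-overlapping primitives; take the origin at the lower-left of the bounding box.
Web: 1.2 × 18, A = 21.6 cm², y = 9 cm, Ī = 583.2 cm⁴.
Top flange (beyond web): 11.8 × 2, A = 23.6 cm², y = 17 cm, Ī = 7.8667 cm⁴.
Bottom flange (beyond web): 11.8 × 2, A = 23.6 cm², y = 1 cm, Ī = 7.8667 cm⁴.
By symmetry the centroid is at mid-height, ȳ = 9 cm.
Transfer each piece to the centroidal x-axis using Ī + A·d² with d = y − 9:
  web: d = 0 cm → contributes +583.2 cm⁴
  top flange (beyond web): d = 8 cm → contributes +1518.3 cm⁴
  bottom flange (beyond web): d = -8 cm → contributes +1518.3 cm⁴
Total I = 3619.7 cm⁴.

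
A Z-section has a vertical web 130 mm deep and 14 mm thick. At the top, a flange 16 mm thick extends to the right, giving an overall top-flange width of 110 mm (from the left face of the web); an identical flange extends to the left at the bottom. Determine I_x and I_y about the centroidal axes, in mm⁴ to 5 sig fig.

I_x ≈ 1.2610 × 10⁷ mm⁴, I_y ≈ 1.1682 × 10⁷ mm⁴

Decompose the section into non-overlapping parts with the origin at the bottom-left of its bounding rectangle.
Web: 14 × 130, A = 1 820 mm², y = 65 mm, Ī = 2 563 167 mm⁴.
Top flange (beyond web): 96 × 16, A = 1 536 mm², y = 122 mm, Ī = 32 768 mm⁴.
Bottom flange (beyond web): 96 × 16, A = 1 536 mm², y = 8 mm, Ī = 32 768 mm⁴.
Centroid: ȳ = ΣA·y / ΣA = 65 mm.
Transfer each piece to the centroidal x-axis using Ī + A·d² with d = y − 65:
  web: d = 0 mm → contributes +2 563 167 mm⁴
  top flange (beyond web): d = 57 mm → contributes +5 023 232 mm⁴
  bottom flange (beyond web): d = -57 mm → contributes +5 023 232 mm⁴
Total I = 12 609 631 mm⁴.
For the y-axis: x̄ = 103 mm.
Repeating about the centroidal y-axis gives I_y = 11 681 823 mm⁴.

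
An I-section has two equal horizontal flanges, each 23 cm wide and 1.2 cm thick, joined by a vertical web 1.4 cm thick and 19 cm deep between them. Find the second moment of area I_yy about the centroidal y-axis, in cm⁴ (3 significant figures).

Treat the section as a set of non-overlapping primitives; coordinates are from the bounding-box lower-left.
Bottom flange: 23 × 1.2, A = 27.6 cm², x = 11.5 cm, Ī = 1216.7 cm⁴.
Web: 1.4 × 19, A = 26.6 cm², x = 11.5 cm, Ī = 4.3447 cm⁴.
Top flange: 23 × 1.2, A = 27.6 cm², x = 11.5 cm, Ī = 1216.7 cm⁴.
By symmetry the centroid is at mid-width, x̄ = 11.5 cm.
All pieces are centred on the centroidal y-axis, so I = ΣĪ = 2437.7 cm⁴.

I_yy ≈ 2440 cm⁴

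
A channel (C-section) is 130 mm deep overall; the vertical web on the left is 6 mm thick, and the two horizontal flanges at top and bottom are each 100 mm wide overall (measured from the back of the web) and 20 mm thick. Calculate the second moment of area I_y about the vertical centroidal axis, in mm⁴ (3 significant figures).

I_y ≈ 4.39 × 10⁶ mm⁴

Split into non-overlapping primitives; take the origin at the lower-left of the bounding box.
Web: 6 × 130, A = 780 mm², x = 3 mm, Ī = 2 340 mm⁴.
Top flange (beyond web): 94 × 20, A = 1 880 mm², x = 53 mm, Ī = 1 384 307 mm⁴.
Bottom flange (beyond web): 94 × 20, A = 1 880 mm², x = 53 mm, Ī = 1 384 307 mm⁴.
Centroid: x̄ = ΣA·x / ΣA = 44.41 mm.
Transfer each piece to the vertical centroidal axis using Ī + A·d² with d = x − 44.41:
  web: d = -41.41 mm → contributes +1 339 855 mm⁴
  top flange (beyond web): d = 8.5903 mm → contributes +1 523 038 mm⁴
  bottom flange (beyond web): d = 8.5903 mm → contributes +1 523 038 mm⁴
Total I = 4 385 931 mm⁴.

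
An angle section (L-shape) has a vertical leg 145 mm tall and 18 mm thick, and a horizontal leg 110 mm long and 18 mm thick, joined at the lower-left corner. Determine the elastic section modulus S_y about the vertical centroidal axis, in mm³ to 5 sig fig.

Break the section into simple shapes (no overlaps), measuring from the bottom-left corner of the bounding box.
Vertical leg: 18 × 145, A = 2 610 mm², x = 9 mm, Ī = 70 470 mm⁴.
Horizontal leg (remainder): 92 × 18, A = 1 656 mm², x = 64 mm, Ī = 1 168 032 mm⁴.
Centroid: x̄ = ΣA·x / ΣA = 30.35021 mm.
Transfer each piece to the vertical centroidal axis using Ī + A·d² with d = x − 30.35021:
  vertical leg: d = -21.35021 mm → contributes +1 260 190 mm⁴
  horizontal leg (remainder): d = 33.64979 mm → contributes +3 043 135 mm⁴
Total I = 4 303 325 mm⁴.
Extreme fibre distance c = 79.64979 mm; S = I/c = 54028.08 mm³.

S_y ≈ 5.4028 × 10⁴ mm³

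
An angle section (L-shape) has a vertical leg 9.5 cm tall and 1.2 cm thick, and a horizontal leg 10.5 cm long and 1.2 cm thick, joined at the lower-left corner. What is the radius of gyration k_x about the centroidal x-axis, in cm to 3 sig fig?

Break the section into simple shapes (no overlaps), measuring from the bottom-left corner of the bounding box.
Vertical leg: 1.2 × 9.5, A = 11.4 cm², y = 4.75 cm, Ī = 85.738 cm⁴.
Horizontal leg (remainder): 9.3 × 1.2, A = 11.16 cm², y = 0.6 cm, Ī = 1.3392 cm⁴.
Centroid: ȳ = ΣA·y / ΣA = 2.6971 cm.
Transfer each piece to the centroidal x-axis using Ī + A·d² with d = y − 2.6971:
  vertical leg: d = 2.0529 cm → contributes +133.78 cm⁴
  horizontal leg (remainder): d = -2.0971 cm → contributes +50.418 cm⁴
Total I = 184.2 cm⁴.
Radius of gyration: k = √(I/A) = √(184.2 / 22.56) = 2.8574 cm.

k_x ≈ 2.86 cm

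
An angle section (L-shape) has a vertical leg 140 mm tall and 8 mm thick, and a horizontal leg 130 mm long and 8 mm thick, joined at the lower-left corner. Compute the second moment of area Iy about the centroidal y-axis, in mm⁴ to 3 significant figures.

Break the section into simple shapes (no overlaps), measuring from the bottom-left corner of the bounding box.
Vertical leg: 8 × 140, A = 1 120 mm², x = 4 mm, Ī = 5973.3 mm⁴.
Horizontal leg (remainder): 122 × 8, A = 976 mm², x = 69 mm, Ī = 1 210 565 mm⁴.
Centroid: x̄ = ΣA·x / ΣA = 34.267 mm.
Transfer each piece to the centroidal y-axis using Ī + A·d² with d = x − 34.267:
  vertical leg: d = -30.267 mm → contributes +1 032 007 mm⁴
  horizontal leg (remainder): d = 34.733 mm → contributes +2 387 982 mm⁴
Total I = 3 419 989 mm⁴.

Iy ≈ 3.42 × 10⁶ mm⁴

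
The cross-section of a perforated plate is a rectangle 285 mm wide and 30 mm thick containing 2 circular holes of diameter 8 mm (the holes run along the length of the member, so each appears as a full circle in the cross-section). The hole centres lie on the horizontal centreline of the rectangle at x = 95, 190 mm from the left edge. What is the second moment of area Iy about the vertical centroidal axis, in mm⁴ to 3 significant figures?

Iy ≈ 5.76 × 10⁷ mm⁴

Split into non-overlapping primitives; take the origin at the lower-left of the bounding box.
Plate: 285 × 30, A = 8 550 mm², x = 142.5 mm, Ī = 57 872 813 mm⁴.
Hole 1 (subtracted): ⌀8, A = 50.265 mm², x = 95 mm, Ī = 201.06 mm⁴.
Hole 2 (subtracted): ⌀8, A = 50.265 mm², x = 190 mm, Ī = 201.06 mm⁴.
By symmetry the centroid is at mid-width, x̄ = 142.5 mm.
Transfer each piece to the vertical centroidal axis using Ī + A·d² with d = x − 142.5:
  plate: d = 0 mm → contributes +57 872 813 mm⁴
  hole 1: d = -47.5 mm → contributes −113 613 mm⁴
  hole 2: d = 47.5 mm → contributes −113 613 mm⁴
Total I = 57 645 587 mm⁴.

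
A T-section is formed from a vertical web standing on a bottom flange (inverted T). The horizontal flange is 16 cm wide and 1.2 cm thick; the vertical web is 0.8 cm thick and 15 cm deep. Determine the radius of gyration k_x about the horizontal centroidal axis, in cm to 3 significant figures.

Decompose the section into non-overlapping parts with the origin at the bottom-left of its bounding rectangle.
Flange: 16 × 1.2, A = 19.2 cm², y = 0.6 cm, Ī = 2.304 cm⁴.
Web: 0.8 × 15, A = 12 cm², y = 8.7 cm, Ī = 225 cm⁴.
Centroid: ȳ = ΣA·y / ΣA = 3.7154 cm.
Transfer each piece to the horizontal centroidal axis using Ī + A·d² with d = y − 3.7154:
  flange: d = -3.1154 cm → contributes +188.65 cm⁴
  web: d = 4.9846 cm → contributes +523.16 cm⁴
Total I = 711.81 cm⁴.
Radius of gyration: k = √(I/A) = √(711.81 / 31.2) = 4.7764 cm.

k_x ≈ 4.78 cm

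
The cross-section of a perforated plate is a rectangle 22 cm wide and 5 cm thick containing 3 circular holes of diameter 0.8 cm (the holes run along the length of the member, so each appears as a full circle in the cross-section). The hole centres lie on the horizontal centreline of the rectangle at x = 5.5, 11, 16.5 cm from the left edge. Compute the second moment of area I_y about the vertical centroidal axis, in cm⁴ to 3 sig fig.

Treat the section as a set of non-overlapping primitives; coordinates are from the bounding-box lower-left.
Plate: 22 × 5, A = 110 cm², x = 11 cm, Ī = 4436.7 cm⁴.
Hole 1 (subtracted): ⌀0.8, A = 0.50265 cm², x = 5.5 cm, Ī = 0.020106 cm⁴.
Hole 2 (subtracted): ⌀0.8, A = 0.50265 cm², x = 11 cm, Ī = 0.020106 cm⁴.
Hole 3 (subtracted): ⌀0.8, A = 0.50265 cm², x = 16.5 cm, Ī = 0.020106 cm⁴.
By symmetry the centroid is at mid-width, x̄ = 11 cm.
Transfer each piece to the vertical centroidal axis using Ī + A·d² with d = x − 11:
  plate: d = 0 cm → contributes +4436.7 cm⁴
  hole 1: d = -5.5 cm → contributes −15.225 cm⁴
  hole 2: d = 0 cm → contributes −0.020106 cm⁴
  hole 3: d = 5.5 cm → contributes −15.225 cm⁴
Total I = 4406.2 cm⁴.

I_y ≈ 4410 cm⁴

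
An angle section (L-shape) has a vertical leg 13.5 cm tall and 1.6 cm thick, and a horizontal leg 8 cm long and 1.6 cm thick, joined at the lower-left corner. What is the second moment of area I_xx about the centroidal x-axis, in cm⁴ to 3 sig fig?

I_xx ≈ 576 cm⁴

Split into non-overlapping primitives; take the origin at the lower-left of the bounding box.
Vertical leg: 1.6 × 13.5, A = 21.6 cm², y = 6.75 cm, Ī = 328.05 cm⁴.
Horizontal leg (remainder): 6.4 × 1.6, A = 10.24 cm², y = 0.8 cm, Ī = 2.1845 cm⁴.
Centroid: ȳ = ΣA·y / ΣA = 4.8364 cm.
Transfer each piece to the centroidal x-axis using Ī + A·d² with d = y − 4.8364:
  vertical leg: d = 1.9136 cm → contributes +407.14 cm⁴
  horizontal leg (remainder): d = -4.0364 cm → contributes +169.02 cm⁴
Total I = 576.17 cm⁴.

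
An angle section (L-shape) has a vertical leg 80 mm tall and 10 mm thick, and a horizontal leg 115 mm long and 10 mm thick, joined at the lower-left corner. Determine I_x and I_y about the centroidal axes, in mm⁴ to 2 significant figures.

Split into non-overlapping primitives; take the origin at the lower-left of the bounding box.
Vertical leg: 10 × 80, A = 800 mm², y = 40 mm, Ī = 426 667 mm⁴.
Horizontal leg (remainder): 105 × 10, A = 1 050 mm², y = 5 mm, Ī = 8 750 mm⁴.
Centroid: ȳ = ΣA·y / ΣA = 20.14 mm.
Transfer each piece to the centroidal x-axis using Ī + A·d² with d = y − 20.14:
  vertical leg: d = 19.86 mm → contributes +742 357 mm⁴
  horizontal leg (remainder): d = -15.14 mm → contributes +249 276 mm⁴
Total I = 991 633 mm⁴.
For the y-axis: x̄ = 37.64 mm.
Repeating about the centroidal y-axis gives I_y = 2 472 570 mm⁴.

I_x ≈ 9.9 × 10⁵ mm⁴, I_y ≈ 2.5 × 10⁶ mm⁴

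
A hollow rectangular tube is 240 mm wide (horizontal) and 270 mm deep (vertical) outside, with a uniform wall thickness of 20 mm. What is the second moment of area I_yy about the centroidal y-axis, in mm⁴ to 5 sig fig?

I_yy ≈ 1.5771 × 10⁸ mm⁴

Break the section into simple shapes (no overlaps), measuring from the bottom-left corner of the bounding box.
Outer rectangle: 240 × 270, A = 64 800 mm², x = 120 mm, Ī = 311 040 000 mm⁴.
Inner void (subtracted): 200 × 230, A = 46 000 mm², x = 120 mm, Ī = 153 333 333 mm⁴.
By symmetry the centroid is at mid-width, x̄ = 120 mm.
All pieces are centred on the centroidal y-axis, so I = ΣĪ (holes subtracted) = 157 706 667 mm⁴.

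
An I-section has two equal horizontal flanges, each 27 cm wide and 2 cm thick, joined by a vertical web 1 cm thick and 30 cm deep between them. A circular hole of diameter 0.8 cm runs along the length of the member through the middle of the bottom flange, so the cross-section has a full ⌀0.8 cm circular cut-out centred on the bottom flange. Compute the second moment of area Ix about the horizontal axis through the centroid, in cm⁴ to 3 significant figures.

Break the section into simple shapes (no overlaps), measuring from the bottom-left corner of the bounding box.
Bottom flange: 27 × 2, A = 54 cm², y = 1 cm, Ī = 18 cm⁴.
Web: 1 × 30, A = 30 cm², y = 17 cm, Ī = 2 250 cm⁴.
Top flange: 27 × 2, A = 54 cm², y = 33 cm, Ī = 18 cm⁴.
Hole (subtracted): ⌀0.8, A = 0.50265 cm², y = 1 cm, Ī = 0.020106 cm⁴.
Centroid: ȳ = ΣA·y / ΣA = 17.058 cm.
Transfer each piece to the horizontal axis through the centroid using Ī + A·d² with d = y − 17.058:
  bottom flange: d = -16.058 cm → contributes +13 943 cm⁴
  web: d = -0.058492 cm → contributes +2250.1 cm⁴
  top flange: d = 15.942 cm → contributes +13 741 cm⁴
  hole: d = -16.058 cm → contributes −129.64 cm⁴
Total I = 29 805 cm⁴.

Ix ≈ 2.98 × 10⁴ cm⁴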